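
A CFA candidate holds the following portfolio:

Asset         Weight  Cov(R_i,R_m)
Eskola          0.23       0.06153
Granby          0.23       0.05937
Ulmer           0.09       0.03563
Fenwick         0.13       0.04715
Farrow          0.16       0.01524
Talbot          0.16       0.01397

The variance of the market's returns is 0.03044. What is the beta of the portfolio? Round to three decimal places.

1.374

β_Eskola = 0.06153 / 0.03044 = 2.0214
β_Granby = 0.05937 / 0.03044 = 1.9504
β_Ulmer = 0.03563 / 0.03044 = 1.1705
β_Fenwick = 0.04715 / 0.03044 = 1.5489
β_Farrow = 0.01524 / 0.03044 = 0.5007
β_Talbot = 0.01397 / 0.03044 = 0.4589
β_P = Σ w_i β_i = 0.23×2.0214 + 0.23×1.9504 + 0.09×1.1705 + 0.13×1.5489 + 0.16×0.5007 + 0.16×0.4589 = 1.3738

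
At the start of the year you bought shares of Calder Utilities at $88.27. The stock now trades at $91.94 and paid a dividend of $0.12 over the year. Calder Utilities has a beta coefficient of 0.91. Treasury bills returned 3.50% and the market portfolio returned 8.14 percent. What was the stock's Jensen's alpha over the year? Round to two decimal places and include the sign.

Realised HPR = (P1 + D1 − P0) / P0 = (91.94 + 0.12 − 88.27) / 88.27 = 3.79 / 88.27 = 4.2936%
MRP = 8.14% − 3.50% = 4.64%
CAPM required = R_f + β·MRP = 3.50% + 0.91 × 4.64% = 7.7224%
α = realised − required = 4.2936% − 7.7224% = -3.43%

-3.43%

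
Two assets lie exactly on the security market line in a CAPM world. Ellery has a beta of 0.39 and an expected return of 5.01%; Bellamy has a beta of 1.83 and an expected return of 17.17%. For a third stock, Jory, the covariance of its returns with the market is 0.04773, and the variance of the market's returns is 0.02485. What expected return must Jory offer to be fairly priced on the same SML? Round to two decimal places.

MRP = (17.17% − 5.01%) / (1.83 − 0.39) = 8.4444%
R_f = 5.01% − 0.39 × 8.4444% = 1.7167%
β_Jory = Cov / Var(R_m) = 0.04773 / 0.02485 = 1.9207
E(R_Jory) = R_f + β × MRP = 1.7167% + 1.9207 × 8.4444% = 17.94%

17.94%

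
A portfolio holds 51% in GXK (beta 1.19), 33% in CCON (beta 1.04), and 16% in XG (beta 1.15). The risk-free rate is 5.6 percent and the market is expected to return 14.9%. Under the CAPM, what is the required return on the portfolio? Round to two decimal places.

β_P = Σ w_i β_i = 0.51×1.19 + 0.33×1.04 + 0.16×1.15 = 1.1341
MRP = 14.9% − 5.6% = 9.30%
E(R_P) = R_f + β_P × MRP = 5.6% + 1.1341 × 9.3% = 16.15%

16.15%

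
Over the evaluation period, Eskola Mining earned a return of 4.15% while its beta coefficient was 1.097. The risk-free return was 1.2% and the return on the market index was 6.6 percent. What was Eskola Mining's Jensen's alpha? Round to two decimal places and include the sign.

Market excess return = 6.6% − 1.2% = 5.40%
CAPM benchmark = R_f + β(R_m − R_f) = 1.2% + 1.097 × 5.4% = 7.1238%
α = actual − benchmark = 4.15% − 7.1238% = -2.97%

-2.97%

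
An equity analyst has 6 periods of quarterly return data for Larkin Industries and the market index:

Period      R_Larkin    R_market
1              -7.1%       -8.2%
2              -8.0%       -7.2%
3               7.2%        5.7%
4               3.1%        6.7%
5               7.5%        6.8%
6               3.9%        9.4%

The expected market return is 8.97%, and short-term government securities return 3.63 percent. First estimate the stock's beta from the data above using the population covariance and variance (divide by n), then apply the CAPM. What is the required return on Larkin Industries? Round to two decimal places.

8.06%

Mean R_i = (-7.1 − 8.0 + 7.2 + 3.1 + 7.5 + 3.9) / 6 = 1.1000%
Mean R_m = (-8.2 − 7.2 + 5.7 + 6.7 + 6.8 + 9.4) / 6 = 2.2000%
Σ(R_i − R̄_i)(R_m − R̄_m) = 250.7700  ⇒  Cov = 250.7700 / 6 = 41.7950
Σ(R_m − R̄_m)² = 302.0200  ⇒  Var(R_m) = 302.0200 / 6 = 50.3367
β = Cov / Var(R_m) = 41.7950 / 50.3367 = 0.8303
MRP = 8.97% − 3.63% = 5.34%
E(R) = R_f + β × MRP = 3.63% + 0.8303 × 5.34% = 8.06%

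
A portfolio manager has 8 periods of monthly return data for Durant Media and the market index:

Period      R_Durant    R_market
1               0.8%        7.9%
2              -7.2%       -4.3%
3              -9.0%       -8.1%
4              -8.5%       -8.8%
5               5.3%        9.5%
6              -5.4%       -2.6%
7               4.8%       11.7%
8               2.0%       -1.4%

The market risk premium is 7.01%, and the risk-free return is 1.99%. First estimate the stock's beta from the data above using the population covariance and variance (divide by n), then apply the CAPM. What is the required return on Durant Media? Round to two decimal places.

Mean R_i = (0.8 − 7.2 − 9.0 − 8.5 + 5.3 − 5.4 + 4.8 + 2.0) / 8 = -2.1500%
Mean R_m = (7.9 − 4.3 − 8.1 − 8.8 + 9.5 − 2.6 + 11.7 − 1.4) / 8 = 0.4875%
Σ(R_i − R̄_i)(R_m − R̄_m) = 311.1150  ⇒  Cov = 311.1150 / 8 = 38.8894
Σ(R_m − R̄_m)² = 457.9088  ⇒  Var(R_m) = 457.9088 / 8 = 57.2386
β = Cov / Var(R_m) = 38.8894 / 57.2386 = 0.6794
E(R) = R_f + β × MRP = 1.99% + 0.6794 × 7.01% = 6.75%

6.75%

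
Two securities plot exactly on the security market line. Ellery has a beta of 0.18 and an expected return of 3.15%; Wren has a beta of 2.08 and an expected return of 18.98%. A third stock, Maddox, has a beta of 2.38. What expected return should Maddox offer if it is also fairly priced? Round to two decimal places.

MRP (SML slope) = (18.98% − 3.15%) / (2.08 − 0.18) = 15.83% / 1.90 = 8.3316%
R_f (intercept) = 3.15% − 0.18 × 8.3316% = 1.6503%
E(R_Maddox) = R_f + β × MRP = 1.6503% + 2.38 × 8.3316% = 21.48%

21.48%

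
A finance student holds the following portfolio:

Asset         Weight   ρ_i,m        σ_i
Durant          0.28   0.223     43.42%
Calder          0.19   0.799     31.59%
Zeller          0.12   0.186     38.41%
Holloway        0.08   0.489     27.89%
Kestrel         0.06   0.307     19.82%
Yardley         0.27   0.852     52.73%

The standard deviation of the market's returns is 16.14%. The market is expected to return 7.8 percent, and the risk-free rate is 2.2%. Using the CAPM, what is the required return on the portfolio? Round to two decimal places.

9.82%

β_Durant = 0.223 × 43.42% / 16.14% = 0.5999
β_Calder = 0.799 × 31.59% / 16.14% = 1.5638
β_Zeller = 0.186 × 38.41% / 16.14% = 0.4426
β_Holloway = 0.489 × 27.89% / 16.14% = 0.8450
β_Kestrel = 0.307 × 19.82% / 16.14% = 0.3770
β_Yardley = 0.852 × 52.73% / 16.14% = 2.7835
β_P = Σ w_i β_i = 0.28×0.5999 + 0.19×1.5638 + 0.12×0.4426 + 0.08×0.8450 + 0.06×0.3770 + 0.27×2.7835 = 1.3600
MRP = 7.8% − 2.2% = 5.60%
E(R_P) = R_f + β_P × MRP = 2.2% + 1.3600 × 5.6% = 9.82%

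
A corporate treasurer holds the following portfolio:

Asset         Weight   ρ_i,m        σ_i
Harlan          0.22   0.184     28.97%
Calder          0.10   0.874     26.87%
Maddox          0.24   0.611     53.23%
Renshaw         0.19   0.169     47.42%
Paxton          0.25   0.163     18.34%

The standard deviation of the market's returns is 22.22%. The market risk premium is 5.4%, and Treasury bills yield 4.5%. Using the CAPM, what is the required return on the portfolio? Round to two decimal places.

β_Harlan = 0.184 × 28.97% / 22.22% = 0.2399
β_Calder = 0.874 × 26.87% / 22.22% = 1.0569
β_Maddox = 0.611 × 53.23% / 22.22% = 1.4637
β_Renshaw = 0.169 × 47.42% / 22.22% = 0.3607
β_Paxton = 0.163 × 18.34% / 22.22% = 0.1345
β_P = Σ w_i β_i = 0.22×0.2399 + 0.10×1.0569 + 0.24×1.4637 + 0.19×0.3607 + 0.25×0.1345 = 0.6119
E(R_P) = R_f + β_P × MRP = 4.5% + 0.6119 × 5.4% = 7.80%

7.80%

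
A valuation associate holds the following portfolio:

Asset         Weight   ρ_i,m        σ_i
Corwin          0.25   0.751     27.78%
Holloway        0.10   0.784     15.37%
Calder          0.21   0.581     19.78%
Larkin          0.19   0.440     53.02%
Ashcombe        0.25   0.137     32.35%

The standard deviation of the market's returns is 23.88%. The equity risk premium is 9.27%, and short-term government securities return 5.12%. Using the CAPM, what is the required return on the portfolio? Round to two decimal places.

β_Corwin = 0.751 × 27.78% / 23.88% = 0.8737
β_Holloway = 0.784 × 15.37% / 23.88% = 0.5046
β_Calder = 0.581 × 19.78% / 23.88% = 0.4812
β_Larkin = 0.440 × 53.02% / 23.88% = 0.9769
β_Ashcombe = 0.137 × 32.35% / 23.88% = 0.1856
β_P = Σ w_i β_i = 0.25×0.8737 + 0.10×0.5046 + 0.21×0.4812 + 0.19×0.9769 + 0.25×0.1856 = 0.6019
E(R_P) = R_f + β_P × MRP = 5.12% + 0.6019 × 9.27% = 10.70%

10.70%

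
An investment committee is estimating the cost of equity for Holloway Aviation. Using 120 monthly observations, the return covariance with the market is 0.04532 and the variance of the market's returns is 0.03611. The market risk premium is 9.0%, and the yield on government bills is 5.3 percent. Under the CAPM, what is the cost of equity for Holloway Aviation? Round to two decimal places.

16.60%

β = Cov(R_i, R_m) / Var(R_m) = 0.04532 / 0.03611 = 1.2551
E(R) = R_f + β × MRP = 5.3% + 1.2551 × 9.0% = 16.60%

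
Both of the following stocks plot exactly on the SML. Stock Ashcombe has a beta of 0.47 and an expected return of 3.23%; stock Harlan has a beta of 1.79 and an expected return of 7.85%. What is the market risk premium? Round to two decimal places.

Both satisfy E(R) = R_f + β·MRP, so the slope of the SML is
MRP = (7.85% − 3.23%) / (1.79 − 0.47) = 4.62% / 1.32 = 3.5000%

3.50%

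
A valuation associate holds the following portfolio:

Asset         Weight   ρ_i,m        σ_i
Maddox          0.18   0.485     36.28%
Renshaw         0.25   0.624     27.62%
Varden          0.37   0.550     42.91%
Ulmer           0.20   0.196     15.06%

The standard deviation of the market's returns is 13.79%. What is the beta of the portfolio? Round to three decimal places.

1.218

β_Maddox = 0.485 × 36.28% / 13.79% = 1.2760
β_Renshaw = 0.624 × 27.62% / 13.79% = 1.2498
β_Varden = 0.550 × 42.91% / 13.79% = 1.7114
β_Ulmer = 0.196 × 15.06% / 13.79% = 0.2141
β_P = Σ w_i β_i = 0.18×1.2760 + 0.25×1.2498 + 0.37×1.7114 + 0.20×0.2141 = 1.2182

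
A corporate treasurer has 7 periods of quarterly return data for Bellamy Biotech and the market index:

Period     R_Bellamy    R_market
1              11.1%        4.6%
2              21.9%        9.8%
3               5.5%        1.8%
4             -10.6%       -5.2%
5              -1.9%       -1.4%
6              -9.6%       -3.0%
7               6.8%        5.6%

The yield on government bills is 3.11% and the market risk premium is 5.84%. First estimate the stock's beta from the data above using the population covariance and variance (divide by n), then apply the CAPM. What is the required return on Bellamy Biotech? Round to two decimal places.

15.58%

Mean R_i = (11.1 + 21.9 + 5.5 − 10.6 − 1.9 − 9.6 + 6.8) / 7 = 3.3143%
Mean R_m = (4.6 + 9.8 + 1.8 − 5.2 − 1.4 − 3.0 + 5.6) / 7 = 1.7429%
Σ(R_i − R̄_i)(R_m − R̄_m) = 359.8057  ⇒  Cov = 359.8057 / 7 = 51.4008
Σ(R_m − R̄_m)² = 168.5371  ⇒  Var(R_m) = 168.5371 / 7 = 24.0767
β = Cov / Var(R_m) = 51.4008 / 24.0767 = 2.1349
E(R) = R_f + β × MRP = 3.11% + 2.1349 × 5.84% = 15.58%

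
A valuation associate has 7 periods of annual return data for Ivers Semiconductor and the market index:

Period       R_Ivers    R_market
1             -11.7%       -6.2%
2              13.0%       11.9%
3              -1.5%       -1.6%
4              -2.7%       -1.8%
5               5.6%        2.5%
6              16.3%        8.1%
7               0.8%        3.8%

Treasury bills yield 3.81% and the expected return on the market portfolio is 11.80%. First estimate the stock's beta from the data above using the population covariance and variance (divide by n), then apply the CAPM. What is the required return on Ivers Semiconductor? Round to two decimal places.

15.38%

Mean R_i = (-11.7 + 13.0 − 1.5 − 2.7 + 5.6 + 16.3 + 0.8) / 7 = 2.8286%
Mean R_m = (-6.2 + 11.9 − 1.6 − 1.8 + 2.5 + 8.1 + 3.8) / 7 = 2.3857%
Σ(R_i − R̄_i)(R_m − R̄_m) = 336.3329  ⇒  Cov = 336.3329 / 7 = 48.0476
Σ(R_m − R̄_m)² = 232.3086  ⇒  Var(R_m) = 232.3086 / 7 = 33.1869
β = Cov / Var(R_m) = 48.0476 / 33.1869 = 1.4478
MRP = 11.80% − 3.81% = 7.99%
E(R) = R_f + β × MRP = 3.81% + 1.4478 × 7.99% = 15.38%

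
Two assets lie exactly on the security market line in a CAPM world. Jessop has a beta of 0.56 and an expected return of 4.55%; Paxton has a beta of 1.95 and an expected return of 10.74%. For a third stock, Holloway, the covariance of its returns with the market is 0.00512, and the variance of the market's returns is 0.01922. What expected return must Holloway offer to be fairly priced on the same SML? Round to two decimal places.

3.24%

MRP = (10.74% − 4.55%) / (1.95 − 0.56) = 4.4532%
R_f = 4.55% − 0.56 × 4.4532% = 2.0562%
β_Holloway = Cov / Var(R_m) = 0.00512 / 0.01922 = 0.2664
E(R_Holloway) = R_f + β × MRP = 2.0562% + 0.2664 × 4.4532% = 3.24%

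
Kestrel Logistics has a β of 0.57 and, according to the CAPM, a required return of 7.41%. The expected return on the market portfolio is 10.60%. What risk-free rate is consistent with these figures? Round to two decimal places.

3.18%

E(R) = R_f + β(E(R_m) − R_f) = R_f(1 − β) + β·E(R_m)
7.41% = R_f × (1 − 0.57) + 0.57 × 10.60%
7.41% = R_f × 0.43 + 6.0420%
R_f = (7.41% − 6.0420%) / 0.43 = 3.18%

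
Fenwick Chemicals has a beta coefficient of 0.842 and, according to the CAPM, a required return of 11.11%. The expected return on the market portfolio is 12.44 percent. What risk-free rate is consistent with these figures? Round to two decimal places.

4.02%

E(R) = R_f + β(E(R_m) − R_f) = R_f(1 − β) + β·E(R_m)
11.11% = R_f × (1 − 0.842) + 0.842 × 12.44%
11.11% = R_f × 0.158 + 10.47448%
R_f = (11.11% − 10.47448%) / 0.158 = 4.02%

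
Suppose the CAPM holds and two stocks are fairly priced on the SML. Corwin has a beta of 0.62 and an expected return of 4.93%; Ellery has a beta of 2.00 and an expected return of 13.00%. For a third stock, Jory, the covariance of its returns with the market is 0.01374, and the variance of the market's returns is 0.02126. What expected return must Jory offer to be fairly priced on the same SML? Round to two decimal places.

MRP = (13.00% − 4.93%) / (2.00 − 0.62) = 5.8478%
R_f = 4.93% − 0.62 × 5.8478% = 1.3044%
β_Jory = Cov / Var(R_m) = 0.01374 / 0.02126 = 0.6463
E(R_Jory) = R_f + β × MRP = 1.3044% + 0.6463 × 5.8478% = 5.08%

5.08%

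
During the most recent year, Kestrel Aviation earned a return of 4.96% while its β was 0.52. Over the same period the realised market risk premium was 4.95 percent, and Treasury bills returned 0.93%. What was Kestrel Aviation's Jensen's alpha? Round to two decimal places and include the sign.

+1.46%

CAPM benchmark = R_f + β(R_m − R_f) = 0.93% + 0.52 × 4.95% = 3.5040%
α = actual − benchmark = 4.96% − 3.5040% = +1.46%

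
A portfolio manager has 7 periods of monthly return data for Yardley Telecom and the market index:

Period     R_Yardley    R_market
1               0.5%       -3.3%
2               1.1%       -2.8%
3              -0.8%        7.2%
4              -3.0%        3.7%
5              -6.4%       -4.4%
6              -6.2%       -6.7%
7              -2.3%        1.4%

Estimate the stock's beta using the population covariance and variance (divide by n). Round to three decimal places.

Mean R_i = (0.5 + 1.1 − 0.8 − 3.0 − 6.4 − 6.2 − 2.3) / 7 = -2.4429%
Mean R_m = (-3.3 − 2.8 + 7.2 + 3.7 − 4.4 − 6.7 + 1.4) / 7 = -0.7000%
Σ(R_i − R̄_i)(R_m − R̄_m) = 32.9200  ⇒  Cov = 32.9200 / 7 = 4.7029
Σ(R_m − R̄_m)² = 147.0400  ⇒  Var(R_m) = 147.0400 / 7 = 21.0057
β = Cov / Var(R_m) = 4.7029 / 21.0057 = 0.2239

0.224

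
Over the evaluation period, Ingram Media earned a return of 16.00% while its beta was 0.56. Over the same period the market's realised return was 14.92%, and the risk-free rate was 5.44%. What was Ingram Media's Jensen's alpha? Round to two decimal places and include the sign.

+5.25%

Market excess return = 14.92% − 5.44% = 9.48%
CAPM benchmark = R_f + β(R_m − R_f) = 5.44% + 0.56 × 9.48% = 10.7488%
α = actual − benchmark = 16.00% − 10.7488% = +5.25%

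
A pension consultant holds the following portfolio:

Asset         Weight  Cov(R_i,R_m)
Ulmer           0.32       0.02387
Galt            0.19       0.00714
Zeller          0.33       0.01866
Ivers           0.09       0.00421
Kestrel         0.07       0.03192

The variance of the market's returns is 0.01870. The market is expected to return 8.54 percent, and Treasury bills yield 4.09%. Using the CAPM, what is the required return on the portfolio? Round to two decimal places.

β_Ulmer = 0.02387 / 0.01870 = 1.2765
β_Galt = 0.00714 / 0.01870 = 0.3818
β_Zeller = 0.01866 / 0.01870 = 0.9979
β_Ivers = 0.00421 / 0.01870 = 0.2251
β_Kestrel = 0.03192 / 0.01870 = 1.7070
β_P = Σ w_i β_i = 0.32×1.2765 + 0.19×0.3818 + 0.33×0.9979 + 0.09×0.2251 + 0.07×1.7070 = 0.9501
MRP = 8.54% − 4.09% = 4.45%
E(R_P) = R_f + β_P × MRP = 4.09% + 0.9501 × 4.45% = 8.32%

8.32%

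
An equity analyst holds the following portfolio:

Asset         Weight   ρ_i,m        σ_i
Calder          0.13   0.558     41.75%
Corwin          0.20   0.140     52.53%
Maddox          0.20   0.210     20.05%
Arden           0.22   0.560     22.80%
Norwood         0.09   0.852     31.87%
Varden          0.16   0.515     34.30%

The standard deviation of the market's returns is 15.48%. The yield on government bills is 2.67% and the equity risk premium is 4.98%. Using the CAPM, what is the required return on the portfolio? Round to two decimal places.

β_Calder = 0.558 × 41.75% / 15.48% = 1.5049
β_Corwin = 0.140 × 52.53% / 15.48% = 0.4751
β_Maddox = 0.210 × 20.05% / 15.48% = 0.2720
β_Arden = 0.560 × 22.80% / 15.48% = 0.8248
β_Norwood = 0.852 × 31.87% / 15.48% = 1.7541
β_Varden = 0.515 × 34.30% / 15.48% = 1.1411
β_P = Σ w_i β_i = 0.13×1.5049 + 0.20×0.4751 + 0.20×0.2720 + 0.22×0.8248 + 0.09×1.7541 + 0.16×1.1411 = 0.8670
E(R_P) = R_f + β_P × MRP = 2.67% + 0.8670 × 4.98% = 6.99%

6.99%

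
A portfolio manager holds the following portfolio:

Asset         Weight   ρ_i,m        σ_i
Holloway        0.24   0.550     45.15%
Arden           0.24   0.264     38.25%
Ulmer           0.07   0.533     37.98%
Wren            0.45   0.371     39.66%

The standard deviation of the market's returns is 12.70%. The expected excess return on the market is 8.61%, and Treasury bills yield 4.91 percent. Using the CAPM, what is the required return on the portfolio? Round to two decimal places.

16.04%

β_Holloway = 0.550 × 45.15% / 12.70% = 1.9553
β_Arden = 0.264 × 38.25% / 12.70% = 0.7951
β_Ulmer = 0.533 × 37.98% / 12.70% = 1.5940
β_Wren = 0.371 × 39.66% / 12.70% = 1.1586
β_P = Σ w_i β_i = 0.24×1.9553 + 0.24×0.7951 + 0.07×1.5940 + 0.45×1.1586 = 1.2930
E(R_P) = R_f + β_P × MRP = 4.91% + 1.2930 × 8.61% = 16.04%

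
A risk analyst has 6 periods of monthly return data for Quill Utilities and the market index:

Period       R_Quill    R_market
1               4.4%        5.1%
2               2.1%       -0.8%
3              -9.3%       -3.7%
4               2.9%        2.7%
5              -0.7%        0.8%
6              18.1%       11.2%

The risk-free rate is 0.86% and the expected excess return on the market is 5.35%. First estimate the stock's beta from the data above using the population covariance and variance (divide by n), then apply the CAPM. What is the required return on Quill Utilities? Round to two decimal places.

Mean R_i = (4.4 + 2.1 − 9.3 + 2.9 − 0.7 + 18.1) / 6 = 2.9167%
Mean R_m = (5.1 − 0.8 − 3.7 + 2.7 + 0.8 + 11.2) / 6 = 2.5500%
Σ(R_i − R̄_i)(R_m − R̄_m) = 220.5350  ⇒  Cov = 220.5350 / 6 = 36.7558
Σ(R_m − R̄_m)² = 134.6950  ⇒  Var(R_m) = 134.6950 / 6 = 22.4492
β = Cov / Var(R_m) = 36.7558 / 22.4492 = 1.6373
E(R) = R_f + β × MRP = 0.86% + 1.6373 × 5.35% = 9.62%

9.62%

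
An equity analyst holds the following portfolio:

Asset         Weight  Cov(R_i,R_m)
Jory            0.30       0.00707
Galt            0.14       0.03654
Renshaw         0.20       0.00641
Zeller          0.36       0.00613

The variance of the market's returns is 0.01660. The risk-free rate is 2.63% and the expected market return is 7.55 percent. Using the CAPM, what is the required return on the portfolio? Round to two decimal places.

β_Jory = 0.00707 / 0.01660 = 0.4259
β_Galt = 0.03654 / 0.01660 = 2.2012
β_Renshaw = 0.00641 / 0.01660 = 0.3861
β_Zeller = 0.00613 / 0.01660 = 0.3693
β_P = Σ w_i β_i = 0.30×0.4259 + 0.14×2.2012 + 0.20×0.3861 + 0.36×0.3693 = 0.6461
MRP = 7.55% − 2.63% = 4.92%
E(R_P) = R_f + β_P × MRP = 2.63% + 0.6461 × 4.92% = 5.81%

5.81%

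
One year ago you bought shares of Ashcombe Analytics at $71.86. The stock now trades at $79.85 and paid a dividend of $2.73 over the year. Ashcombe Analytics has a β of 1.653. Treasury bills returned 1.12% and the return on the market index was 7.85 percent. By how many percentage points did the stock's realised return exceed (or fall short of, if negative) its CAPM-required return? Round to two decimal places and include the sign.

Realised HPR = (P1 + D1 − P0) / P0 = (79.85 + 2.73 − 71.86) / 71.86 = 10.72 / 71.86 = 14.9179%
MRP = 7.85% − 1.12% = 6.73%
CAPM required = R_f + β·MRP = 1.12% + 1.653 × 6.73% = 12.24469%
α = realised − required = 14.9179% − 12.24469% = +2.67%

+2.67%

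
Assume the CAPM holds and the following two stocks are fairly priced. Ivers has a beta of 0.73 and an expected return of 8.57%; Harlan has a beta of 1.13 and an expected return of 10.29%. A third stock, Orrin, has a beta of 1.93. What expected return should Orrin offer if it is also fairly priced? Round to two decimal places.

MRP (SML slope) = (10.29% − 8.57%) / (1.13 − 0.73) = 1.72% / 0.40 = 4.3000%
R_f (intercept) = 8.57% − 0.73 × 4.3000% = 5.4310%
E(R_Orrin) = R_f + β × MRP = 5.4310% + 1.93 × 4.3000% = 13.73%

13.73%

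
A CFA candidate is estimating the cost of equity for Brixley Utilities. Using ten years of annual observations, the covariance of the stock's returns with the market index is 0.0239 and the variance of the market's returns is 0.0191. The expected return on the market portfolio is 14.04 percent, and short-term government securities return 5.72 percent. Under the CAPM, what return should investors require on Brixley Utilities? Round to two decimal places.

16.13%

β = Cov(R_i, R_m) / Var(R_m) = 0.0239 / 0.0191 = 1.2513
MRP = 14.04% − 5.72% = 8.32%
E(R) = R_f + β × MRP = 5.72% + 1.2513 × 8.32% = 16.13%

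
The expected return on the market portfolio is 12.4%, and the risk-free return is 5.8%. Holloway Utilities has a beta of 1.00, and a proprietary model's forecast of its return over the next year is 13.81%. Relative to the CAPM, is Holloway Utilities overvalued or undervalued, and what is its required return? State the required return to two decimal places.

MRP = 12.4% − 5.8% = 6.60%
Required return = R_f + β·MRP = 5.8% + 1.00 × 6.6% = 12.40%
Forecast 13.81% > required 12.40% → the stock plots above the SML → undervalued.

Undervalued; required return 12.40%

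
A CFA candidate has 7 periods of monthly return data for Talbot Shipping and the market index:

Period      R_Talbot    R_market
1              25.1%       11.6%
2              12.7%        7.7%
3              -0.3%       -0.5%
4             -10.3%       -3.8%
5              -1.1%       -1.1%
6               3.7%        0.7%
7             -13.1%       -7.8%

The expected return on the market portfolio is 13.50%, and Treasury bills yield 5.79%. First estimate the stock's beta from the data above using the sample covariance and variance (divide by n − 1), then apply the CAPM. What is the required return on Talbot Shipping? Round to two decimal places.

Mean R_i = (25.1 + 12.7 − 0.3 − 10.3 − 1.1 + 3.7 − 13.1) / 7 = 2.3857%
Mean R_m = (11.6 + 7.7 − 0.5 − 3.8 − 1.1 + 0.7 − 7.8) / 7 = 0.9714%
Σ(R_i − R̄_i)(R_m − R̄_m) = 517.9971  ⇒  Cov = 517.9971 / 6 = 86.3329
Σ(R_m − R̄_m)² = 264.4743  ⇒  Var(R_m) = 264.4743 / 6 = 44.0791
β = Cov / Var(R_m) = 86.3329 / 44.0791 = 1.9586
MRP = 13.50% − 5.79% = 7.71%
E(R) = R_f + β × MRP = 5.79% + 1.9586 × 7.71% = 20.89%

20.89%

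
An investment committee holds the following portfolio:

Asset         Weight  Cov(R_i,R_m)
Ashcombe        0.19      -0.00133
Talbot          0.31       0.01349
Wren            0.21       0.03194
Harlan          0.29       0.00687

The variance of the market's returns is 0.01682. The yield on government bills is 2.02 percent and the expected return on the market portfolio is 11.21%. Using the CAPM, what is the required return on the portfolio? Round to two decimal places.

β_Ashcombe = -0.00133 / 0.01682 = -0.0791
β_Talbot = 0.01349 / 0.01682 = 0.8020
β_Wren = 0.03194 / 0.01682 = 1.8989
β_Harlan = 0.00687 / 0.01682 = 0.4084
β_P = Σ w_i β_i = 0.19×-0.0791 + 0.31×0.8020 + 0.21×1.8989 + 0.29×0.4084 = 0.7508
MRP = 11.21% − 2.02% = 9.19%
E(R_P) = R_f + β_P × MRP = 2.02% + 0.7508 × 9.19% = 8.92%

8.92%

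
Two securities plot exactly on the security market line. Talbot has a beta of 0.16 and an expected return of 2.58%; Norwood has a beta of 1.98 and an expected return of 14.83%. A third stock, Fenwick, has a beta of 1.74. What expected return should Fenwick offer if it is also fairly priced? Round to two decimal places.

MRP (SML slope) = (14.83% − 2.58%) / (1.98 − 0.16) = 12.25% / 1.82 = 6.7308%
R_f (intercept) = 2.58% − 0.16 × 6.7308% = 1.5031%
E(R_Fenwick) = R_f + β × MRP = 1.5031% + 1.74 × 6.7308% = 13.21%

13.21%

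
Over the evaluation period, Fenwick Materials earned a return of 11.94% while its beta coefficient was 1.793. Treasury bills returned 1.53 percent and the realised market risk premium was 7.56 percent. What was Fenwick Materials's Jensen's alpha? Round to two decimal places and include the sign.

CAPM benchmark = R_f + β(R_m − R_f) = 1.53% + 1.793 × 7.56% = 15.08508%
α = actual − benchmark = 11.94% − 15.08508% = -3.15%

-3.15%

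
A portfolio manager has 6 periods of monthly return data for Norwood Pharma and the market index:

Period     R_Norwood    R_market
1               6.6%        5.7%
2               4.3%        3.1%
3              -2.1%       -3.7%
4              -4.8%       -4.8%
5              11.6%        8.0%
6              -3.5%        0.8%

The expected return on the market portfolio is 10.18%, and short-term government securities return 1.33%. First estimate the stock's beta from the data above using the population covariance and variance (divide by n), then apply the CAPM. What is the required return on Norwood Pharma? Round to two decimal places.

Mean R_i = (6.6 + 4.3 − 2.1 − 4.8 + 11.6 − 3.5) / 6 = 2.0167%
Mean R_m = (5.7 + 3.1 − 3.7 − 4.8 + 8.0 + 0.8) / 6 = 1.5167%
Σ(R_i − R̄_i)(R_m − R̄_m) = 153.4083  ⇒  Cov = 153.4083 / 6 = 25.5681
Σ(R_m − R̄_m)² = 129.6683  ⇒  Var(R_m) = 129.6683 / 6 = 21.6114
β = Cov / Var(R_m) = 25.5681 / 21.6114 = 1.1831
MRP = 10.18% − 1.33% = 8.85%
E(R) = R_f + β × MRP = 1.33% + 1.1831 × 8.85% = 11.80%

11.80%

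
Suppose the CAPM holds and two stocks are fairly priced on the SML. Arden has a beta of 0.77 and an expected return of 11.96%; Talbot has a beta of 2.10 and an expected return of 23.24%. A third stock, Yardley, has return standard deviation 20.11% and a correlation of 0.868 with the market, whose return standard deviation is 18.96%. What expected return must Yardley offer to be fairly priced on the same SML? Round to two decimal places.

13.24%

MRP = (23.24% − 11.96%) / (2.10 − 0.77) = 8.4812%
R_f = 11.96% − 0.77 × 8.4812% = 5.4295%
β_Yardley = ρ·σ_i/σ_m = 0.868 × 20.11 / 18.96 = 0.9206
E(R_Yardley) = R_f + β × MRP = 5.4295% + 0.9206 × 8.4812% = 13.24%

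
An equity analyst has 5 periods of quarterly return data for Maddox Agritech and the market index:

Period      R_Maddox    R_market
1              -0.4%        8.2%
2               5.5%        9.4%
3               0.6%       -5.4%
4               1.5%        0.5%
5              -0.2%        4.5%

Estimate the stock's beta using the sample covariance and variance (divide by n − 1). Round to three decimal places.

Mean R_i = (-0.4 + 5.5 + 0.6 + 1.5 − 0.2) / 5 = 1.4000%
Mean R_m = (8.2 + 9.4 − 5.4 + 0.5 + 4.5) / 5 = 3.4400%
Σ(R_i − R̄_i)(R_m − R̄_m) = 20.9500  ⇒  Cov = 20.9500 / 4 = 5.2375
Σ(R_m − R̄_m)² = 146.0920  ⇒  Var(R_m) = 146.0920 / 4 = 36.5230
β = Cov / Var(R_m) = 5.2375 / 36.5230 = 0.1434

0.143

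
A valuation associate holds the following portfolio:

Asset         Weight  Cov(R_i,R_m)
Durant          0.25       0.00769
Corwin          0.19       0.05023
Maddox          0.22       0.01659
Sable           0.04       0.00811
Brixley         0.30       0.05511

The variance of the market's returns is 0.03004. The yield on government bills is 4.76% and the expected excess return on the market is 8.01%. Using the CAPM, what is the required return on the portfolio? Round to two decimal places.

13.29%

β_Durant = 0.00769 / 0.03004 = 0.2560
β_Corwin = 0.05023 / 0.03004 = 1.6721
β_Maddox = 0.01659 / 0.03004 = 0.5523
β_Sable = 0.00811 / 0.03004 = 0.2700
β_Brixley = 0.05511 / 0.03004 = 1.8346
β_P = Σ w_i β_i = 0.25×0.2560 + 0.19×1.6721 + 0.22×0.5523 + 0.04×0.2700 + 0.30×1.8346 = 1.0644
E(R_P) = R_f + β_P × MRP = 4.76% + 1.0644 × 8.01% = 13.29%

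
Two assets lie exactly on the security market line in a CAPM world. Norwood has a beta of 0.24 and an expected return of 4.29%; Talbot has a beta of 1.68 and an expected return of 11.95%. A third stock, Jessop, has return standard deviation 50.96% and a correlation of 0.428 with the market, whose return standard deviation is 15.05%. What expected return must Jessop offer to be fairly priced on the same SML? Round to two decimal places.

10.72%

MRP = (11.95% − 4.29%) / (1.68 − 0.24) = 5.3194%
R_f = 4.29% − 0.24 × 5.3194% = 3.0133%
β_Jessop = ρ·σ_i/σ_m = 0.428 × 50.96 / 15.05 = 1.4492
E(R_Jessop) = R_f + β × MRP = 3.0133% + 1.4492 × 5.3194% = 10.72%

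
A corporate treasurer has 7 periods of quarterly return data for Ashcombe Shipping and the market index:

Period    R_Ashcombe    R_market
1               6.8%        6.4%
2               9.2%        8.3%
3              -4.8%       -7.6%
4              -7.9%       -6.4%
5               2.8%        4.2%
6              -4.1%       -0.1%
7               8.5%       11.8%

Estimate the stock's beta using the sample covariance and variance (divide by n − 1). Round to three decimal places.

Mean R_i = (6.8 + 9.2 − 4.8 − 7.9 + 2.8 − 4.1 + 8.5) / 7 = 1.5000%
Mean R_m = (6.4 + 8.3 − 7.6 − 6.4 + 4.2 − 0.1 + 11.8) / 7 = 2.3714%
Σ(R_i − R̄_i)(R_m − R̄_m) = 294.4900  ⇒  Cov = 294.4900 / 6 = 49.0817
Σ(R_m − R̄_m)² = 326.0943  ⇒  Var(R_m) = 326.0943 / 6 = 54.3491
β = Cov / Var(R_m) = 49.0817 / 54.3491 = 0.9031

0.903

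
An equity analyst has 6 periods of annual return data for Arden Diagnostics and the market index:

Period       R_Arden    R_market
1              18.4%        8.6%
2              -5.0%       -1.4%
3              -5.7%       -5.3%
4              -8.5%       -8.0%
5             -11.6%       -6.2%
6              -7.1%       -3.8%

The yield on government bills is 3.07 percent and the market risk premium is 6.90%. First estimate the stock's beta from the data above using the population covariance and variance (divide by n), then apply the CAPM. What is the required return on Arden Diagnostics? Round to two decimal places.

15.11%

Mean R_i = (18.4 − 5.0 − 5.7 − 8.5 − 11.6 − 7.1) / 6 = -3.2500%
Mean R_m = (8.6 − 1.4 − 5.3 − 8.0 − 6.2 − 3.8) / 6 = -2.6833%
Σ(R_i − R̄_i)(R_m − R̄_m) = 310.0250  ⇒  Cov = 310.0250 / 6 = 51.6708
Σ(R_m − R̄_m)² = 177.6883  ⇒  Var(R_m) = 177.6883 / 6 = 29.6147
β = Cov / Var(R_m) = 51.6708 / 29.6147 = 1.7448
E(R) = R_f + β × MRP = 3.07% + 1.7448 × 6.90% = 15.11%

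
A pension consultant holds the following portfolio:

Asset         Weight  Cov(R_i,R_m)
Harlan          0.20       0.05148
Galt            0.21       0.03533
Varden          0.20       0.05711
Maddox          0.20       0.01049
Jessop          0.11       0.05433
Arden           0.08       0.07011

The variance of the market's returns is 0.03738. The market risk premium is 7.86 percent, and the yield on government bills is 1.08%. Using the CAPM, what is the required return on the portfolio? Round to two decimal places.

β_Harlan = 0.05148 / 0.03738 = 1.3772
β_Galt = 0.03533 / 0.03738 = 0.9452
β_Varden = 0.05711 / 0.03738 = 1.5278
β_Maddox = 0.01049 / 0.03738 = 0.2806
β_Jessop = 0.05433 / 0.03738 = 1.4535
β_Arden = 0.07011 / 0.03738 = 1.8756
β_P = Σ w_i β_i = 0.20×1.3772 + 0.21×0.9452 + 0.20×1.5278 + 0.20×0.2806 + 0.11×1.4535 + 0.08×1.8756 = 1.1455
E(R_P) = R_f + β_P × MRP = 1.08% + 1.1455 × 7.86% = 10.08%

10.08%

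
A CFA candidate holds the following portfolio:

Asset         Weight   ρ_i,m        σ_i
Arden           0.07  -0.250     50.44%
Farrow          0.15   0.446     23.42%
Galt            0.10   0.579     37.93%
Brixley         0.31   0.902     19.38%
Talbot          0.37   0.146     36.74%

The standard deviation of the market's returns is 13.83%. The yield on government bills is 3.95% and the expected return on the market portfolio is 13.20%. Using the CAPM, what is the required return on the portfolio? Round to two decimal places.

10.83%

β_Arden = -0.250 × 50.44% / 13.83% = -0.9118
β_Farrow = 0.446 × 23.42% / 13.83% = 0.7553
β_Galt = 0.579 × 37.93% / 13.83% = 1.5880
β_Brixley = 0.902 × 19.38% / 13.83% = 1.2640
β_Talbot = 0.146 × 36.74% / 13.83% = 0.3879
β_P = Σ w_i β_i = 0.07×-0.9118 + 0.15×0.7553 + 0.10×1.5880 + 0.31×1.2640 + 0.37×0.3879 = 0.7436
MRP = 13.20% − 3.95% = 9.25%
E(R_P) = R_f + β_P × MRP = 3.95% + 0.7436 × 9.25% = 10.83%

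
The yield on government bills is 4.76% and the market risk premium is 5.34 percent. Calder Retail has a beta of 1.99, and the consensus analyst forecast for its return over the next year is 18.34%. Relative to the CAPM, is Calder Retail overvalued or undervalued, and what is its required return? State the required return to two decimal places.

Undervalued; required return 15.39%

Required return = R_f + β·MRP = 4.76% + 1.99 × 5.34% = 15.39%
Forecast 18.34% > required 15.39% → the stock plots above the SML → undervalued.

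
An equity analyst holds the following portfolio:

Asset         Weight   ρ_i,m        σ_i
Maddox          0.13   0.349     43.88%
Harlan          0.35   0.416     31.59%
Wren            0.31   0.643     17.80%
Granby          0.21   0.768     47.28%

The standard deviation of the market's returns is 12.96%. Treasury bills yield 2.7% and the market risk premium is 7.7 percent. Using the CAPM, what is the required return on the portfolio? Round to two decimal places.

13.25%

β_Maddox = 0.349 × 43.88% / 12.96% = 1.1816
β_Harlan = 0.416 × 31.59% / 12.96% = 1.0140
β_Wren = 0.643 × 17.80% / 12.96% = 0.8831
β_Granby = 0.768 × 47.28% / 12.96% = 2.8018
β_P = Σ w_i β_i = 0.13×1.1816 + 0.35×1.0140 + 0.31×0.8831 + 0.21×2.8018 = 1.3706
E(R_P) = R_f + β_P × MRP = 2.7% + 1.3706 × 7.7% = 13.25%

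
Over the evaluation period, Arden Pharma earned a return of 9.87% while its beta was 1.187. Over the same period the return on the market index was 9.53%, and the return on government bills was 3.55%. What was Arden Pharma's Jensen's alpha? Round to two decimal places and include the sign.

-0.78%

Market excess return = 9.53% − 3.55% = 5.98%
CAPM benchmark = R_f + β(R_m − R_f) = 3.55% + 1.187 × 5.98% = 10.64826%
α = actual − benchmark = 9.87% − 10.64826% = -0.78%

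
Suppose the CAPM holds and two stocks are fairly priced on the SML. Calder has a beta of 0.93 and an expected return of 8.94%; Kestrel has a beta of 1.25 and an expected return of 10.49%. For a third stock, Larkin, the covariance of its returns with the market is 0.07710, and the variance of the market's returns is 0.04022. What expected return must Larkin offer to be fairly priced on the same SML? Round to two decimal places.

MRP = (10.49% − 8.94%) / (1.25 − 0.93) = 4.8438%
R_f = 8.94% − 0.93 × 4.8438% = 4.4353%
β_Larkin = Cov / Var(R_m) = 0.07710 / 0.04022 = 1.9170
E(R_Larkin) = R_f + β × MRP = 4.4353% + 1.9170 × 4.8438% = 13.72%

13.72%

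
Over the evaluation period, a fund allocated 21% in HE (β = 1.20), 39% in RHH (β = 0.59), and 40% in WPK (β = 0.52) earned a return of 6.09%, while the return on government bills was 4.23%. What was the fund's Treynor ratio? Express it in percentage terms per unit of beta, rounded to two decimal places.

2.70%

β_P = 0.21×1.20 + 0.39×0.59 + 0.40×0.52 = 0.6901
Treynor = (R_P − R_f) / β_P = (6.09% − 4.23%) / 0.6901 = 1.86% / 0.6901 = 2.70%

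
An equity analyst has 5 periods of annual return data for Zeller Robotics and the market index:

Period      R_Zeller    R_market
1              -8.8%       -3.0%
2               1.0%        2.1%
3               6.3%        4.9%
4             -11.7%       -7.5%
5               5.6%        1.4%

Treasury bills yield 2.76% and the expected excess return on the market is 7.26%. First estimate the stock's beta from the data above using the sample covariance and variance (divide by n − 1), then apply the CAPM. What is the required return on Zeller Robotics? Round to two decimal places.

14.39%

Mean R_i = (-8.8 + 1.0 + 6.3 − 11.7 + 5.6) / 5 = -1.5200%
Mean R_m = (-3.0 + 2.1 + 4.9 − 7.5 + 1.4) / 5 = -0.4200%
Σ(R_i − R̄_i)(R_m − R̄_m) = 151.7680  ⇒  Cov = 151.7680 / 4 = 37.9420
Σ(R_m − R̄_m)² = 94.7480  ⇒  Var(R_m) = 94.7480 / 4 = 23.6870
β = Cov / Var(R_m) = 37.9420 / 23.6870 = 1.6018
E(R) = R_f + β × MRP = 2.76% + 1.6018 × 7.26% = 14.39%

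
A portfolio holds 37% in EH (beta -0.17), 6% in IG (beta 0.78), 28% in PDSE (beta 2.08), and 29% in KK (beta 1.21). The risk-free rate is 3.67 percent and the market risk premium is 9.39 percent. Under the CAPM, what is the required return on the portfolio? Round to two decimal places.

12.28%

β_P = Σ w_i β_i = 0.37×-0.17 + 0.06×0.78 + 0.28×2.08 + 0.29×1.21 = 0.9172
E(R_P) = R_f + β_P × MRP = 3.67% + 0.9172 × 9.39% = 12.28%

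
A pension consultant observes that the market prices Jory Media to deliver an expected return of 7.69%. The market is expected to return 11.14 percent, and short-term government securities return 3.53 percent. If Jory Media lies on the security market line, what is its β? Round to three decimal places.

0.547

MRP = 11.14% − 3.53% = 7.61%
β = (E(R) − R_f) / MRP = (7.69% − 3.53%) / 7.61% = 4.16% / 7.61% = 0.547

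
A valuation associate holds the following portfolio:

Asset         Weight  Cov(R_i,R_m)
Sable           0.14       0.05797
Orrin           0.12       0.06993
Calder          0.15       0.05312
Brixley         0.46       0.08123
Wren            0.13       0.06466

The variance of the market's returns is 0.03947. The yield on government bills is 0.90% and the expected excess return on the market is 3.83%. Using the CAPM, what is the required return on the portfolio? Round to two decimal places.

7.72%

β_Sable = 0.05797 / 0.03947 = 1.4687
β_Orrin = 0.06993 / 0.03947 = 1.7717
β_Calder = 0.05312 / 0.03947 = 1.3458
β_Brixley = 0.08123 / 0.03947 = 2.0580
β_Wren = 0.06466 / 0.03947 = 1.6382
β_P = Σ w_i β_i = 0.14×1.4687 + 0.12×1.7717 + 0.15×1.3458 + 0.46×2.0580 + 0.13×1.6382 = 1.7797
E(R_P) = R_f + β_P × MRP = 0.90% + 1.7797 × 3.83% = 7.72%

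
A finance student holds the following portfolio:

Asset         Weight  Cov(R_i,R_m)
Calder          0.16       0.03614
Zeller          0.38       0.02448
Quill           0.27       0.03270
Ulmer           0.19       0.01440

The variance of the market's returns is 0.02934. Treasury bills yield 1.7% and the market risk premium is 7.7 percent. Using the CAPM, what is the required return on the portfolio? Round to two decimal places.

8.69%

β_Calder = 0.03614 / 0.02934 = 1.2318
β_Zeller = 0.02448 / 0.02934 = 0.8344
β_Quill = 0.03270 / 0.02934 = 1.1145
β_Ulmer = 0.01440 / 0.02934 = 0.4908
β_P = Σ w_i β_i = 0.16×1.2318 + 0.38×0.8344 + 0.27×1.1145 + 0.19×0.4908 = 0.9083
E(R_P) = R_f + β_P × MRP = 1.7% + 0.9083 × 7.7% = 8.69%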